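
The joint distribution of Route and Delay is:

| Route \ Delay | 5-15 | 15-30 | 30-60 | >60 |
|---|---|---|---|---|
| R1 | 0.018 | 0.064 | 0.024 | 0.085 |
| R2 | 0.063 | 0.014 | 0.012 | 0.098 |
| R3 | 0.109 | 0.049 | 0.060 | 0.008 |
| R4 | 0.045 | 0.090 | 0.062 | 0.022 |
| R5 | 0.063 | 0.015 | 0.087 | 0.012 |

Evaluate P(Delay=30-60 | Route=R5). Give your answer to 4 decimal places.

P(Route=R5) = 0.063 + 0.015 + 0.087 + 0.012 = 0.177.
P(Delay=30-60 | Route=R5) = 0.087/0.177 = 0.4915.

0.4915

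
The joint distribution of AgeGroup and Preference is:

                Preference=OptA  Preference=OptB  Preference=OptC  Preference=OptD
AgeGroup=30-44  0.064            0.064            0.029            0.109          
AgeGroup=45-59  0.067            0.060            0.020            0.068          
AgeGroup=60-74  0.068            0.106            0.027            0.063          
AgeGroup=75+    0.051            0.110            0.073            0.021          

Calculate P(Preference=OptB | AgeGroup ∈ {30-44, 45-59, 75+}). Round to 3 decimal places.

0.318

P(AgeGroup=30-44) = 0.064 + 0.064 + 0.029 + 0.109 = 0.266.
P(AgeGroup=45-59) = 0.067 + 0.060 + 0.020 + 0.068 = 0.215.
P(AgeGroup=75+) = 0.051 + 0.110 + 0.073 + 0.021 = 0.255.
P(AgeGroup ∈ {30-44, 45-59, 75+}) = 0.266 + 0.215 + 0.255 = 0.736; P(Preference=OptB, AgeGroup ∈ {30-44, 45-59, 75+}) = 0.064 + 0.060 + 0.110 = 0.234.
P(Preference=OptB | AgeGroup ∈ {30-44, 45-59, 75+}) = 0.234/0.736 = 0.318.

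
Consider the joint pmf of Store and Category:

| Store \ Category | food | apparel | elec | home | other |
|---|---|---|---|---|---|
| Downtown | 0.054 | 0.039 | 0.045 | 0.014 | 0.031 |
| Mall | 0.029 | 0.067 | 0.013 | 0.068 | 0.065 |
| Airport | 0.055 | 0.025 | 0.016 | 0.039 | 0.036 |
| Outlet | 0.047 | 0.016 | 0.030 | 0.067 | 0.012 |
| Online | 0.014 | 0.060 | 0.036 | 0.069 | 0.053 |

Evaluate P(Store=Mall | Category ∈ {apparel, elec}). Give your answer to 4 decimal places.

0.2305

P(Category=apparel) = 0.039 + 0.067 + 0.025 + 0.016 + 0.060 = 0.207.
P(Category=elec) = 0.045 + 0.013 + 0.016 + 0.030 + 0.036 = 0.140.
P(Category ∈ {apparel, elec}) = 0.207 + 0.140 = 0.347; P(Store=Mall, Category ∈ {apparel, elec}) = 0.067 + 0.013 = 0.080.
P(Store=Mall | Category ∈ {apparel, elec}) = 0.080/0.347 = 0.2305.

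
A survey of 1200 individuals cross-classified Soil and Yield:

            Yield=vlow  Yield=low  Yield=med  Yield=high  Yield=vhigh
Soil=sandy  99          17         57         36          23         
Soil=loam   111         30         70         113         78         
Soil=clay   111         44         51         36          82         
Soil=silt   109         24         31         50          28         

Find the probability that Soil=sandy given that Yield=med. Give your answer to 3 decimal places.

Total with Yield=med: 57 + 70 + 51 + 31 = 209.
P(Soil=sandy | Yield=med) = 57/209 = 0.273.

0.273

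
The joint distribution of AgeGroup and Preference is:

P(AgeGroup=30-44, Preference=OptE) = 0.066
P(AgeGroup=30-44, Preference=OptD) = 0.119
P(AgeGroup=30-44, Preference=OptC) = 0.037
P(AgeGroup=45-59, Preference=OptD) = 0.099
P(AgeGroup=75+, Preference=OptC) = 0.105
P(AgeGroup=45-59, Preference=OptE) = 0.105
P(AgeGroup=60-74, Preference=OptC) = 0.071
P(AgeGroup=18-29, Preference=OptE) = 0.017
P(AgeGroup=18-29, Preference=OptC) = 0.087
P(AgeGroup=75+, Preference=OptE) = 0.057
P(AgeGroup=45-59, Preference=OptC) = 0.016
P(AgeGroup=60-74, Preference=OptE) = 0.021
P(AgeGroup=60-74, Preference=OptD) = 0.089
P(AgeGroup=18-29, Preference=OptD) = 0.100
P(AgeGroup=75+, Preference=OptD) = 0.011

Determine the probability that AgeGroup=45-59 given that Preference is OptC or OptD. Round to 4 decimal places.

P(Preference=OptC) = 0.087 + 0.037 + 0.016 + 0.071 + 0.105 = 0.316.
P(Preference=OptD) = 0.100 + 0.119 + 0.099 + 0.089 + 0.011 = 0.418.
P(Preference ∈ {OptC, OptD}) = 0.316 + 0.418 = 0.734; P(AgeGroup=45-59, Preference ∈ {OptC, OptD}) = 0.016 + 0.099 = 0.115.
P(AgeGroup=45-59 | Preference ∈ {OptC, OptD}) = 0.115/0.734 = 0.1567.

0.1567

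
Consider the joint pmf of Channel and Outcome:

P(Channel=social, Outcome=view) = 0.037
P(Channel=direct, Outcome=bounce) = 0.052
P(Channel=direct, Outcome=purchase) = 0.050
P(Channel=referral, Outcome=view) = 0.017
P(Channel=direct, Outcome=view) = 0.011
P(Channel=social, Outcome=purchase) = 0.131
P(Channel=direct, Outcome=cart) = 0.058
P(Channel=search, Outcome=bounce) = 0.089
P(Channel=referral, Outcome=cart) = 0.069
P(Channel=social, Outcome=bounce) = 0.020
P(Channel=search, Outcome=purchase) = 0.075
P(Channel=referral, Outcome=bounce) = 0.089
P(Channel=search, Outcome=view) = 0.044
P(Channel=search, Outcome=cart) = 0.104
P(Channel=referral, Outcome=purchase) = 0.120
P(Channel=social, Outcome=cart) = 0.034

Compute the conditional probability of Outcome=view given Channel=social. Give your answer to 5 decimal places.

0.16667

P(Channel=social) = 0.020 + 0.037 + 0.034 + 0.131 = 0.222.
P(Outcome=view | Channel=social) = 0.037/0.222 = 0.16667.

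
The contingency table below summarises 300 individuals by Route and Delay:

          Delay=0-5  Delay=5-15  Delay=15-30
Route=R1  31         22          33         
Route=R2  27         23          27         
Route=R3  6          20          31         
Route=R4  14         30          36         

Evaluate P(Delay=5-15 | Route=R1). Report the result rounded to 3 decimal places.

Total with Route=R1: 31 + 22 + 33 = 86.
P(Delay=5-15 | Route=R1) = 22/86 = 0.256.

0.256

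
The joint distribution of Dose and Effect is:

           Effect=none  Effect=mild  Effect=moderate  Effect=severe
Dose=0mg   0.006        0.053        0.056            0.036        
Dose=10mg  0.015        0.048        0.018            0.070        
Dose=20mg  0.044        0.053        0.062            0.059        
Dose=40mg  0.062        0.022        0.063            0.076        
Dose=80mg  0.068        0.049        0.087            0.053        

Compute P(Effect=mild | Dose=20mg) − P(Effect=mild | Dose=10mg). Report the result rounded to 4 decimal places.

-0.0748

P(Dose=20mg) = 0.044 + 0.053 + 0.062 + 0.059 = 0.218; P(Effect=mild | Dose=20mg) = 0.053/0.218 = 0.24312.
P(Dose=10mg) = 0.015 + 0.048 + 0.018 + 0.070 = 0.151; P(Effect=mild | Dose=10mg) = 0.048/0.151 = 0.31788.
Difference = -0.0748.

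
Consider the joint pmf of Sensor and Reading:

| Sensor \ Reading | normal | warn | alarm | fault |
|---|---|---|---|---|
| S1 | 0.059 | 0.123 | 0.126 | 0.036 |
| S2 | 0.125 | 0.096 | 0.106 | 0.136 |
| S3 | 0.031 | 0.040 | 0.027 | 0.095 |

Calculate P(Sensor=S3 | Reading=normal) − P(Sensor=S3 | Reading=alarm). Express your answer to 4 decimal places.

0.0399

P(Reading=normal) = 0.059 + 0.125 + 0.031 = 0.215; P(Sensor=S3 | Reading=normal) = 0.031/0.215 = 0.14419.
P(Reading=alarm) = 0.126 + 0.106 + 0.027 = 0.259; P(Sensor=S3 | Reading=alarm) = 0.027/0.259 = 0.10425.
Difference = 0.0399.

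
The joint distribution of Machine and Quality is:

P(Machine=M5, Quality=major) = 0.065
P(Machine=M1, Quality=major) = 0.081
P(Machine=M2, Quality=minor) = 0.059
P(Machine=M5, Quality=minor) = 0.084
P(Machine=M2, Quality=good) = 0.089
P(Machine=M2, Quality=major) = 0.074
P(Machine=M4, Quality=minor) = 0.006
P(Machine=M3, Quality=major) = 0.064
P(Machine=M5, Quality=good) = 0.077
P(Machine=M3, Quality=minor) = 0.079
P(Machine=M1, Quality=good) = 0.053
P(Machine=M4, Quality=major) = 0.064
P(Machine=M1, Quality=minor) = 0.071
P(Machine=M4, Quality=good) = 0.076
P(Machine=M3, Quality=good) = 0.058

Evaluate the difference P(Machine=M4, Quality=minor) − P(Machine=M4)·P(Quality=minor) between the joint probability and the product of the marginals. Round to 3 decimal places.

-0.038

P(Machine=M4) = 0.076 + 0.006 + 0.064 = 0.146.
P(Quality=minor) = 0.071 + 0.059 + 0.079 + 0.006 + 0.084 = 0.299.
P(Machine=M4, Quality=minor) − P(Machine=M4)P(Quality=minor) = 0.006 − 0.146×0.299 = -0.038.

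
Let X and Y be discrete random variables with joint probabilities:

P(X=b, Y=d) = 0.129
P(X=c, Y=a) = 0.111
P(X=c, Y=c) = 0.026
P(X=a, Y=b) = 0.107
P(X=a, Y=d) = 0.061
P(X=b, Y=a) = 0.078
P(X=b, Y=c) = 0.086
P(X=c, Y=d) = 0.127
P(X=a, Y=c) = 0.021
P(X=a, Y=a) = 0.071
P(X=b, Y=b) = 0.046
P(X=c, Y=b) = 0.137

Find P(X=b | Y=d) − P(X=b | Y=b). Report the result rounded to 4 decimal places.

0.2483

P(Y=d) = 0.061 + 0.129 + 0.127 = 0.317; P(X=b | Y=d) = 0.129/0.317 = 0.40694.
P(Y=b) = 0.107 + 0.046 + 0.137 = 0.290; P(X=b | Y=b) = 0.046/0.290 = 0.15862.
Difference = 0.2483.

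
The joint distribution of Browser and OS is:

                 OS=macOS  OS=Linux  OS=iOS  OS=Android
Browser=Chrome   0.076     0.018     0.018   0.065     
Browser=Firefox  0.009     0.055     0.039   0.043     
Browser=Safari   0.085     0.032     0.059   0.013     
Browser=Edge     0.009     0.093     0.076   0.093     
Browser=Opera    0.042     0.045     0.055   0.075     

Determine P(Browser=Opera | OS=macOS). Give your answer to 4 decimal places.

0.1900

P(OS=macOS) = 0.076 + 0.009 + 0.085 + 0.009 + 0.042 = 0.221.
P(Browser=Opera | OS=macOS) = 0.042/0.221 = 0.1900.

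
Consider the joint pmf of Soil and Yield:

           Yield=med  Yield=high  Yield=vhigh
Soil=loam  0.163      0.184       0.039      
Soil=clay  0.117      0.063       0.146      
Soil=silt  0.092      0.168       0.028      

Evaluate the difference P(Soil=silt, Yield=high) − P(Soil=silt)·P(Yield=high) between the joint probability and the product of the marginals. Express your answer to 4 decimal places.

P(Soil=silt) = 0.092 + 0.168 + 0.028 = 0.288.
P(Yield=high) = 0.184 + 0.063 + 0.168 = 0.415.
P(Soil=silt, Yield=high) − P(Soil=silt)P(Yield=high) = 0.168 − 0.288×0.415 = 0.0485.

0.0485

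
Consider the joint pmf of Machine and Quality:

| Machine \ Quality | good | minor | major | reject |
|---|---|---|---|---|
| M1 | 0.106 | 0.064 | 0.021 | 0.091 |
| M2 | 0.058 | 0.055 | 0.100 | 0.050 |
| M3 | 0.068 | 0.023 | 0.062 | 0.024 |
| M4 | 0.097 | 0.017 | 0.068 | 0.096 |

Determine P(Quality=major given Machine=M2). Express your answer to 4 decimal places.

P(Machine=M2) = 0.058 + 0.055 + 0.100 + 0.050 = 0.263.
P(Quality=major | Machine=M2) = 0.100/0.263 = 0.3802.

0.3802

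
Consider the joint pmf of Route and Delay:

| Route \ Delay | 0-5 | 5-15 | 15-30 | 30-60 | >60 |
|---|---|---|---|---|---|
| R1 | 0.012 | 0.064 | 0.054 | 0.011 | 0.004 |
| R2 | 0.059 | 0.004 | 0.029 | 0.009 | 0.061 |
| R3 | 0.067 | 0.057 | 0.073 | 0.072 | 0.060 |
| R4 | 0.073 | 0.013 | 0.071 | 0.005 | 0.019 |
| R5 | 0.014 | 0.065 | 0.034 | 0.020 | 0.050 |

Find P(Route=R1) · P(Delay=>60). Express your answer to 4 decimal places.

0.0281

P(Route=R1) = 0.012 + 0.064 + 0.054 + 0.011 + 0.004 = 0.145.
P(Delay=>60) = 0.004 + 0.061 + 0.060 + 0.019 + 0.050 = 0.194.
Product: 0.145 × 0.194 = 0.0281.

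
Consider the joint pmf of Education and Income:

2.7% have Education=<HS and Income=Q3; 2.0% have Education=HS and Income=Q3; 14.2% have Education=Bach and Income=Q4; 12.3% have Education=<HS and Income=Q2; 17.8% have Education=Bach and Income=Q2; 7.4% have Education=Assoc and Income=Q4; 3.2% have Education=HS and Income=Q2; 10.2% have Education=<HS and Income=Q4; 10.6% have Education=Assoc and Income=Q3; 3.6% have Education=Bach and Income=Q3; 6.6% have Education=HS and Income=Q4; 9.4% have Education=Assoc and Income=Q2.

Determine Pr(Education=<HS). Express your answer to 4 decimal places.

P(Education=<HS) = 0.123 + 0.027 + 0.102 = 0.252.

0.2520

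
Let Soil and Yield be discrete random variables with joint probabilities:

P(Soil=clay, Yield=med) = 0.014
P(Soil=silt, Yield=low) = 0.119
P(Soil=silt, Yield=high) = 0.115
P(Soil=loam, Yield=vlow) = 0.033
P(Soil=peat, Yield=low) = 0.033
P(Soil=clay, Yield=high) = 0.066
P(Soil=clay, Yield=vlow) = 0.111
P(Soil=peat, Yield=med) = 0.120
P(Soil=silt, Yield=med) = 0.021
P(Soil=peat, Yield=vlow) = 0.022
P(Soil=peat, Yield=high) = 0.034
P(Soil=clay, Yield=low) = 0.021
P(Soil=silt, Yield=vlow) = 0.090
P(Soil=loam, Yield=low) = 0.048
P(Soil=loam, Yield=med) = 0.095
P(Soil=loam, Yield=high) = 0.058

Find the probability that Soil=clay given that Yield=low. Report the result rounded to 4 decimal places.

0.0950

P(Yield=low) = 0.048 + 0.021 + 0.119 + 0.033 = 0.221.
P(Soil=clay | Yield=low) = 0.021/0.221 = 0.0950.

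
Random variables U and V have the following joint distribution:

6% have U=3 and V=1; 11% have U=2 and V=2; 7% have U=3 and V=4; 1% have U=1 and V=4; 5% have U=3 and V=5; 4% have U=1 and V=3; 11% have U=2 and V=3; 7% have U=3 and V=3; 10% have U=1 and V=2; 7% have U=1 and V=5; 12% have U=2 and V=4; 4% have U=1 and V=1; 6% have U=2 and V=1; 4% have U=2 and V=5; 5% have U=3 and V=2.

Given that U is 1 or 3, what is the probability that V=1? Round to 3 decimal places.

P(U=1) = 0.04 + 0.10 + 0.04 + 0.01 + 0.07 = 0.26.
P(U=3) = 0.06 + 0.05 + 0.07 + 0.07 + 0.05 = 0.30.
P(U ∈ {1, 3}) = 0.26 + 0.30 = 0.56; P(V=1, U ∈ {1, 3}) = 0.04 + 0.06 = 0.10.
P(V=1 | U ∈ {1, 3}) = 0.10/0.56 = 0.179.

0.179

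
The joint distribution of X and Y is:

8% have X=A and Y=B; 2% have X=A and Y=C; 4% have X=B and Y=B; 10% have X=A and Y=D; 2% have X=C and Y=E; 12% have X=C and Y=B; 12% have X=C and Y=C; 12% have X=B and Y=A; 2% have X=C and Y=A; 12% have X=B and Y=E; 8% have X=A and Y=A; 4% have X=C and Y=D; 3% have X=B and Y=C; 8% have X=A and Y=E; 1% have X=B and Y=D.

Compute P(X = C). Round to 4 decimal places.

0.3200

P(X=C) = 0.02 + 0.12 + 0.12 + 0.04 + 0.02 = 0.32.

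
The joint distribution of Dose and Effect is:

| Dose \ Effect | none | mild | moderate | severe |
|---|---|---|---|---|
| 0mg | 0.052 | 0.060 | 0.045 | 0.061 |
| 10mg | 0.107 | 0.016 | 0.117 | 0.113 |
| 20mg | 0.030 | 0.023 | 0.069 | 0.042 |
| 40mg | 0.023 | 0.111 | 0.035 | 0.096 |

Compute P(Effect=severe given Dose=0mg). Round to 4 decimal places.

0.2798

P(Dose=0mg) = 0.052 + 0.060 + 0.045 + 0.061 = 0.218.
P(Effect=severe | Dose=0mg) = 0.061/0.218 = 0.2798.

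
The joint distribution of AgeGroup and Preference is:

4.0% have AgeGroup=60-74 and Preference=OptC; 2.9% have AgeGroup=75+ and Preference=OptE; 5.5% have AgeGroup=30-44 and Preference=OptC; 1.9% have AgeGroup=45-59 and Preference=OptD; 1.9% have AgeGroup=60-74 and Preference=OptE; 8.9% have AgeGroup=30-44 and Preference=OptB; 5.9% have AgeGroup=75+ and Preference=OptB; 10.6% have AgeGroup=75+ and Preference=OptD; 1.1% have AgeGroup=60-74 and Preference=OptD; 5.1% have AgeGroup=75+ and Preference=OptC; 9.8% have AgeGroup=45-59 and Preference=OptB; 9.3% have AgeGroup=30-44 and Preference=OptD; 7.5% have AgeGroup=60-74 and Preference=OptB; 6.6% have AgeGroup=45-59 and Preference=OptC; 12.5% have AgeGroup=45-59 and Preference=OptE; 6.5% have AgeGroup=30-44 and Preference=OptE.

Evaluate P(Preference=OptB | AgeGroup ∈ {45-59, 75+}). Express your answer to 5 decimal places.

0.28391

P(AgeGroup=45-59) = 0.098 + 0.066 + 0.019 + 0.125 = 0.308.
P(AgeGroup=75+) = 0.059 + 0.051 + 0.106 + 0.029 = 0.245.
P(AgeGroup ∈ {45-59, 75+}) = 0.308 + 0.245 = 0.553; P(Preference=OptB, AgeGroup ∈ {45-59, 75+}) = 0.098 + 0.059 = 0.157.
P(Preference=OptB | AgeGroup ∈ {45-59, 75+}) = 0.157/0.553 = 0.28391.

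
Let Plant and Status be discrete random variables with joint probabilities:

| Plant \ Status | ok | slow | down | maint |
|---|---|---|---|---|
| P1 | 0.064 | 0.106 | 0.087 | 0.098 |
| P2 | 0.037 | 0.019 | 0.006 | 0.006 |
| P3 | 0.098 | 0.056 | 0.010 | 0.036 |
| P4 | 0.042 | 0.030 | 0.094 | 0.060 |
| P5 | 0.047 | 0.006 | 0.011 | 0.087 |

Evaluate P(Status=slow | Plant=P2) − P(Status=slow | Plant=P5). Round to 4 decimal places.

0.2397

P(Plant=P2) = 0.037 + 0.019 + 0.006 + 0.006 = 0.068; P(Status=slow | Plant=P2) = 0.019/0.068 = 0.27941.
P(Plant=P5) = 0.047 + 0.006 + 0.011 + 0.087 = 0.151; P(Status=slow | Plant=P5) = 0.006/0.151 = 0.03974.
Difference = 0.2397.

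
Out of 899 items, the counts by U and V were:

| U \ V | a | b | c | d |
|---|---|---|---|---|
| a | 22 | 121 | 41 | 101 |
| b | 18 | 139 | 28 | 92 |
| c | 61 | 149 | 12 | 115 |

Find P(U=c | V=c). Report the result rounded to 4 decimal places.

Total with V=c: 41 + 28 + 12 = 81.
P(U=c | V=c) = 12/81 = 0.1481.

0.1481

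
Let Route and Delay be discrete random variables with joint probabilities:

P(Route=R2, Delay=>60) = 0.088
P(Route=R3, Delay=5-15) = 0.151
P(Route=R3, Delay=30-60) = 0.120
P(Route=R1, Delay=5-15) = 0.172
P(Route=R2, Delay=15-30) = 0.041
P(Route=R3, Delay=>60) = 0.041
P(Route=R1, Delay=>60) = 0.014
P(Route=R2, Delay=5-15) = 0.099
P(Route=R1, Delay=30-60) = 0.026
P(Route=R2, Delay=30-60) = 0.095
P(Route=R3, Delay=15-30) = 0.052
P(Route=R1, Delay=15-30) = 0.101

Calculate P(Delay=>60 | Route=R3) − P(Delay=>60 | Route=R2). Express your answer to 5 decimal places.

-0.15981

P(Route=R3) = 0.151 + 0.052 + 0.120 + 0.041 = 0.364; P(Delay=>60 | Route=R3) = 0.041/0.364 = 0.112637.
P(Route=R2) = 0.099 + 0.041 + 0.095 + 0.088 = 0.323; P(Delay=>60 | Route=R2) = 0.088/0.323 = 0.272446.
Difference = -0.15981.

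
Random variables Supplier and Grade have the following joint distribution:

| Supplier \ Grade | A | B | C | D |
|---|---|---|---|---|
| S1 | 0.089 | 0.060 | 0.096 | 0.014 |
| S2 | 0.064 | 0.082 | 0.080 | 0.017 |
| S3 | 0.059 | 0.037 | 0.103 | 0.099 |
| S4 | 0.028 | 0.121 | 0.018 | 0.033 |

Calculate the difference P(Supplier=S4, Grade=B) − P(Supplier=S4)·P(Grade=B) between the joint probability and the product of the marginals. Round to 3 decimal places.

P(Supplier=S4) = 0.028 + 0.121 + 0.018 + 0.033 = 0.200.
P(Grade=B) = 0.060 + 0.082 + 0.037 + 0.121 = 0.300.
P(Supplier=S4, Grade=B) − P(Supplier=S4)P(Grade=B) = 0.121 − 0.200×0.300 = 0.061.

0.061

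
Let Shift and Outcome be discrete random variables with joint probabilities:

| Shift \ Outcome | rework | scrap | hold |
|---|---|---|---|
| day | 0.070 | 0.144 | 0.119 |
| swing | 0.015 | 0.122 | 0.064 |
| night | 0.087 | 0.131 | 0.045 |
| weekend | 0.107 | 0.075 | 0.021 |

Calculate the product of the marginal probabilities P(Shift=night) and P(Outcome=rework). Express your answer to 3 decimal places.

P(Shift=night) = 0.087 + 0.131 + 0.045 = 0.263.
P(Outcome=rework) = 0.070 + 0.015 + 0.087 + 0.107 = 0.279.
Product: 0.263 × 0.279 = 0.073.

0.073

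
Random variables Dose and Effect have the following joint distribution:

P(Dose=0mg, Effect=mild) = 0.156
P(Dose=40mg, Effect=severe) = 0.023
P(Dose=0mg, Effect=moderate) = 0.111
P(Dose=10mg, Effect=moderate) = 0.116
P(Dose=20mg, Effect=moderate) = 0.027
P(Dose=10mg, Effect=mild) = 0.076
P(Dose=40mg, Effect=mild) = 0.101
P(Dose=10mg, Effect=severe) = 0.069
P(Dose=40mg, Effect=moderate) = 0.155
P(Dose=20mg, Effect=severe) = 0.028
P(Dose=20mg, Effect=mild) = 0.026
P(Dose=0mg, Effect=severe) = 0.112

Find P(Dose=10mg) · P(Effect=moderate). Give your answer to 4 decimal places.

0.1067

P(Dose=10mg) = 0.076 + 0.116 + 0.069 = 0.261.
P(Effect=moderate) = 0.111 + 0.116 + 0.027 + 0.155 = 0.409.
Product: 0.261 × 0.409 = 0.1067.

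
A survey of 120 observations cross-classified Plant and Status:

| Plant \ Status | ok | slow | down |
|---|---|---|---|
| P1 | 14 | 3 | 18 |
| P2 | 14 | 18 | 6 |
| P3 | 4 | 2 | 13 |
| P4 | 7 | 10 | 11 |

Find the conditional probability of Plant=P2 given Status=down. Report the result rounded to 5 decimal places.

Total with Status=down: 18 + 6 + 13 + 11 = 48.
P(Plant=P2 | Status=down) = 6/48 = 0.12500.

0.12500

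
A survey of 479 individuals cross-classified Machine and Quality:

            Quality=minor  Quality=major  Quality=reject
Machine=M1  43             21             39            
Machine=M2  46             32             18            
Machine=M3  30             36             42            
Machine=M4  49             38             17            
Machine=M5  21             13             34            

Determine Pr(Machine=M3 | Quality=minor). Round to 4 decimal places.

Total with Quality=minor: 43 + 46 + 30 + 49 + 21 = 189.
P(Machine=M3 | Quality=minor) = 30/189 = 0.1587.

0.1587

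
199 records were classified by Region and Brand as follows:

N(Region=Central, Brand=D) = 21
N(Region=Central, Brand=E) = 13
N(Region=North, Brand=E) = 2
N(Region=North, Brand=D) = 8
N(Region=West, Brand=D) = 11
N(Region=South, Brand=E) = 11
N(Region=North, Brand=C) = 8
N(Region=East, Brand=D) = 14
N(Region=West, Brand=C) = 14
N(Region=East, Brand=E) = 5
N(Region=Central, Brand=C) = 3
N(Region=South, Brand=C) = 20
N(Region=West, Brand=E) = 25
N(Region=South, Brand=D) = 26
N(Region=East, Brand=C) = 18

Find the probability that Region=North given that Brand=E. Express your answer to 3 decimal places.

0.036

Total with Brand=E: 2 + 11 + 5 + 25 + 13 = 56.
P(Region=North | Brand=E) = 2/56 = 0.036.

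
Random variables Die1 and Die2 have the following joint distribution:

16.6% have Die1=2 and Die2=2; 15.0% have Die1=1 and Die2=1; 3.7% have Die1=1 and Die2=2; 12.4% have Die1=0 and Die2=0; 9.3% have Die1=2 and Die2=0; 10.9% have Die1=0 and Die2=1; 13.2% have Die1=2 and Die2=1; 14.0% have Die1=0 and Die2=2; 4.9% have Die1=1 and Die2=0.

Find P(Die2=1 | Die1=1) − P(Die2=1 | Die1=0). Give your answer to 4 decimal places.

0.3434

P(Die1=1) = 0.049 + 0.150 + 0.037 = 0.236; P(Die2=1 | Die1=1) = 0.150/0.236 = 0.63559.
P(Die1=0) = 0.124 + 0.109 + 0.140 = 0.373; P(Die2=1 | Die1=0) = 0.109/0.373 = 0.29223.
Difference = 0.3434.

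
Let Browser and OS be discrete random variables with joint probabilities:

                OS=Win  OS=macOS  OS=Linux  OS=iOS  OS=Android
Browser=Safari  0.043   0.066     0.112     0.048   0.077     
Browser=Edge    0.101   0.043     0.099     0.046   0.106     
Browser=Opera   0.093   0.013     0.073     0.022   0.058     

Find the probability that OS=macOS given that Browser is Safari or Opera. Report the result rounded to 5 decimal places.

0.13058

P(Browser=Safari) = 0.043 + 0.066 + 0.112 + 0.048 + 0.077 = 0.346.
P(Browser=Opera) = 0.093 + 0.013 + 0.073 + 0.022 + 0.058 = 0.259.
P(Browser ∈ {Safari, Opera}) = 0.346 + 0.259 = 0.605; P(OS=macOS, Browser ∈ {Safari, Opera}) = 0.066 + 0.013 = 0.079.
P(OS=macOS | Browser ∈ {Safari, Opera}) = 0.079/0.605 = 0.13058.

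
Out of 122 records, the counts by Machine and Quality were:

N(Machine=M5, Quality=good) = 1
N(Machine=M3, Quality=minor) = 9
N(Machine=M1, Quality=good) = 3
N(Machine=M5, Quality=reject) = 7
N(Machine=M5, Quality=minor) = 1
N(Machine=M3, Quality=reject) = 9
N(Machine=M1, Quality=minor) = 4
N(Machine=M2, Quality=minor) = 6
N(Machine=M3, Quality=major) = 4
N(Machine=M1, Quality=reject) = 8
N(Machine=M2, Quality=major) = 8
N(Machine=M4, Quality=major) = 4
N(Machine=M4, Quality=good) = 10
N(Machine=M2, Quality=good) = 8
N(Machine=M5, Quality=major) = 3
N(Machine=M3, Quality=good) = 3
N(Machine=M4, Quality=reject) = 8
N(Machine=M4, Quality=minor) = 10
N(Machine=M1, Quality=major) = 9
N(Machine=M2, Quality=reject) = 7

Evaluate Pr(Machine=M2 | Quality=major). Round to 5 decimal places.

Total with Quality=major: 9 + 8 + 4 + 4 + 3 = 28.
P(Machine=M2 | Quality=major) = 8/28 = 0.28571.

0.28571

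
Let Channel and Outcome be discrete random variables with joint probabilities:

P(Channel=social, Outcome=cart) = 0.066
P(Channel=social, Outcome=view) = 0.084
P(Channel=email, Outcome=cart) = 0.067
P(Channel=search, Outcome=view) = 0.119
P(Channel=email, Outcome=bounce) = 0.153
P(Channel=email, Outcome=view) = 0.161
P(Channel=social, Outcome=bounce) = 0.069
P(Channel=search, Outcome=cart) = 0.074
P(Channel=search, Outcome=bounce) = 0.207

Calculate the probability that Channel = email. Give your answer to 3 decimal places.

0.381

P(Channel=email) = 0.153 + 0.161 + 0.067 = 0.381.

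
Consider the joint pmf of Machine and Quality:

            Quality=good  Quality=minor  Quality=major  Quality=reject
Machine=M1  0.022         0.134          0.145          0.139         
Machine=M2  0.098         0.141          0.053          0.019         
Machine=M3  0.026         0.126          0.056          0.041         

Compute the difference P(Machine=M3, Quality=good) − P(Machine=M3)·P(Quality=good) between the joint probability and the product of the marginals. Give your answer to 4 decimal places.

P(Machine=M3) = 0.026 + 0.126 + 0.056 + 0.041 = 0.249.
P(Quality=good) = 0.022 + 0.098 + 0.026 = 0.146.
P(Machine=M3, Quality=good) − P(Machine=M3)P(Quality=good) = 0.026 − 0.249×0.146 = -0.0104.

-0.0104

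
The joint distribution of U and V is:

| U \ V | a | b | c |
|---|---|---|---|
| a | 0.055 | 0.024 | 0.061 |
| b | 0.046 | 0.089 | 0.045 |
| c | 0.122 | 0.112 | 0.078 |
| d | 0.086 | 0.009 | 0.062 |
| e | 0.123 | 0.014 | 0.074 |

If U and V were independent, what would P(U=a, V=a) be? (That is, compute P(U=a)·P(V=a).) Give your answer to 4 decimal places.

0.0605

P(U=a) = 0.055 + 0.024 + 0.061 = 0.140.
P(V=a) = 0.055 + 0.046 + 0.122 + 0.086 + 0.123 = 0.432.
Product: 0.140 × 0.432 = 0.0605.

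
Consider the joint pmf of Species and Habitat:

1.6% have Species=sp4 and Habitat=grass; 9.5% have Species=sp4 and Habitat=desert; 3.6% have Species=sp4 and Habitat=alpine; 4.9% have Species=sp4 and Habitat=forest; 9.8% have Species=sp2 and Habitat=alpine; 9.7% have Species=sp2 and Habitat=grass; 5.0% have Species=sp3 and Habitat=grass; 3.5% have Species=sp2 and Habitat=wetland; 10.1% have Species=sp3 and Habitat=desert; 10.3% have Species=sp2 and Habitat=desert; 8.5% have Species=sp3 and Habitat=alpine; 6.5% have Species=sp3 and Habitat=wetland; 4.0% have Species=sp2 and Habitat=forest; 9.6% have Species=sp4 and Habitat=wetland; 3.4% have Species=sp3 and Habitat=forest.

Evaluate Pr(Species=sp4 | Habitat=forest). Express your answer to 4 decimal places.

0.3984

P(Habitat=forest) = 0.040 + 0.034 + 0.049 = 0.123.
P(Species=sp4 | Habitat=forest) = 0.049/0.123 = 0.3984.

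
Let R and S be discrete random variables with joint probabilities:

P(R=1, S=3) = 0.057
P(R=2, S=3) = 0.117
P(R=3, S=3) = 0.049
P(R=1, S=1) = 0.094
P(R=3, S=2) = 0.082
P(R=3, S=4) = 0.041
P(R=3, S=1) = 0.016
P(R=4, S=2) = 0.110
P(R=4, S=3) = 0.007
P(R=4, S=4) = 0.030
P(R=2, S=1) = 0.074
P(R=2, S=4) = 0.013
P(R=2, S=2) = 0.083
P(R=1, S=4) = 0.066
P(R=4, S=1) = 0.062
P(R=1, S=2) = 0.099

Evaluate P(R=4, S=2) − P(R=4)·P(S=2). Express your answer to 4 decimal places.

P(R=4) = 0.062 + 0.110 + 0.007 + 0.030 = 0.209.
P(S=2) = 0.099 + 0.083 + 0.082 + 0.110 = 0.374.
P(R=4, S=2) − P(R=4)P(S=2) = 0.110 − 0.209×0.374 = 0.0318.

0.0318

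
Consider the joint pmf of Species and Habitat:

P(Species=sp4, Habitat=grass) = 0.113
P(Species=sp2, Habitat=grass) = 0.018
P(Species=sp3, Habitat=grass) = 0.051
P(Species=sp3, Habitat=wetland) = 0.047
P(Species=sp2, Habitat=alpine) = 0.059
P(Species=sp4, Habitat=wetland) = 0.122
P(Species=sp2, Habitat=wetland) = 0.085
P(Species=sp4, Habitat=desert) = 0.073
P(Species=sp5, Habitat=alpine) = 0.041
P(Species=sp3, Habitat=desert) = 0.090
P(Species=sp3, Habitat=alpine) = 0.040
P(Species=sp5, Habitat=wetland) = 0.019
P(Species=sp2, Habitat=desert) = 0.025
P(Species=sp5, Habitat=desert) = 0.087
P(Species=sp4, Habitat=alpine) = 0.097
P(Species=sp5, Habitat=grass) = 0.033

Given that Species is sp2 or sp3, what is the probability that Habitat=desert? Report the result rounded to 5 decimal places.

P(Species=sp2) = 0.018 + 0.085 + 0.025 + 0.059 = 0.187.
P(Species=sp3) = 0.051 + 0.047 + 0.090 + 0.040 = 0.228.
P(Species ∈ {sp2, sp3}) = 0.187 + 0.228 = 0.415; P(Habitat=desert, Species ∈ {sp2, sp3}) = 0.025 + 0.090 = 0.115.
P(Habitat=desert | Species ∈ {sp2, sp3}) = 0.115/0.415 = 0.27711.

0.27711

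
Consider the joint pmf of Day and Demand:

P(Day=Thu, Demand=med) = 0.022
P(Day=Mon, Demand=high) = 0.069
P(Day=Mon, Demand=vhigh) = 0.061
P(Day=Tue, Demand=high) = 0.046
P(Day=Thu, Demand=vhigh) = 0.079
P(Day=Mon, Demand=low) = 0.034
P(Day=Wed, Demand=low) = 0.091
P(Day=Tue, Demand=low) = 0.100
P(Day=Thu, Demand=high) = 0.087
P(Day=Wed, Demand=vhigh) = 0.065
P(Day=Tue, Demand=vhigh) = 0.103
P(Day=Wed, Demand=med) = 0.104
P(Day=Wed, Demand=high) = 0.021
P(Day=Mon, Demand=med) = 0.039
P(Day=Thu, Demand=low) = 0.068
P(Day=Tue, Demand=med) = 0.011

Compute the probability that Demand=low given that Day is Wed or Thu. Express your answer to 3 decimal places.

P(Day=Wed) = 0.091 + 0.104 + 0.021 + 0.065 = 0.281.
P(Day=Thu) = 0.068 + 0.022 + 0.087 + 0.079 = 0.256.
P(Day ∈ {Wed, Thu}) = 0.281 + 0.256 = 0.537; P(Demand=low, Day ∈ {Wed, Thu}) = 0.091 + 0.068 = 0.159.
P(Demand=low | Day ∈ {Wed, Thu}) = 0.159/0.537 = 0.296.

0.296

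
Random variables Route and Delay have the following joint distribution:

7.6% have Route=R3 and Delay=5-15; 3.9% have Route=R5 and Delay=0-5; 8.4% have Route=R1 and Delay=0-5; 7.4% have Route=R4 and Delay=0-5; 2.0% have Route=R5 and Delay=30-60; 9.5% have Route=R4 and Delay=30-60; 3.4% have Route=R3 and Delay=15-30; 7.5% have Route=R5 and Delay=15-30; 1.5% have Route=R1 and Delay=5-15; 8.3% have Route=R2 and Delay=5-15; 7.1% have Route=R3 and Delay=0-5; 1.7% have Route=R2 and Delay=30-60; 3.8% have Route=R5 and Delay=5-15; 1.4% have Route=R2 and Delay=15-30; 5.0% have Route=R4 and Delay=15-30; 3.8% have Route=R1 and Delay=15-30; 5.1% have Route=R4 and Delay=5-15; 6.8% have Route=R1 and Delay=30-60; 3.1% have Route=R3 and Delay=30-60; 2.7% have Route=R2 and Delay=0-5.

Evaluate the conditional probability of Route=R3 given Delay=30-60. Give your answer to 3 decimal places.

P(Delay=30-60) = 0.068 + 0.017 + 0.031 + 0.095 + 0.020 = 0.231.
P(Route=R3 | Delay=30-60) = 0.031/0.231 = 0.134.

0.134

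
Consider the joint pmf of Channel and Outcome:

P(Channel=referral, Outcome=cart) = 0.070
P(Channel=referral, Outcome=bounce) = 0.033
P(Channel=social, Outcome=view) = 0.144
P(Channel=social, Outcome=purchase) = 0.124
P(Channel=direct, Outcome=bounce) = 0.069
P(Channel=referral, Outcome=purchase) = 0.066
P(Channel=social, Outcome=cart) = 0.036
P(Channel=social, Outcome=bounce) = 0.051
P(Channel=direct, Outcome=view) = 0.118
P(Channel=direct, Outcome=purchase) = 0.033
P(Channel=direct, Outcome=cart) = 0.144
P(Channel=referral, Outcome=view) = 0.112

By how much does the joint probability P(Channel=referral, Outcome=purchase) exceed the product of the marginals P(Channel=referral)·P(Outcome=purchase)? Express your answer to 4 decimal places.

0.0033

P(Channel=referral) = 0.033 + 0.112 + 0.070 + 0.066 = 0.281.
P(Outcome=purchase) = 0.124 + 0.033 + 0.066 = 0.223.
P(Channel=referral, Outcome=purchase) − P(Channel=referral)P(Outcome=purchase) = 0.066 − 0.281×0.223 = 0.0033.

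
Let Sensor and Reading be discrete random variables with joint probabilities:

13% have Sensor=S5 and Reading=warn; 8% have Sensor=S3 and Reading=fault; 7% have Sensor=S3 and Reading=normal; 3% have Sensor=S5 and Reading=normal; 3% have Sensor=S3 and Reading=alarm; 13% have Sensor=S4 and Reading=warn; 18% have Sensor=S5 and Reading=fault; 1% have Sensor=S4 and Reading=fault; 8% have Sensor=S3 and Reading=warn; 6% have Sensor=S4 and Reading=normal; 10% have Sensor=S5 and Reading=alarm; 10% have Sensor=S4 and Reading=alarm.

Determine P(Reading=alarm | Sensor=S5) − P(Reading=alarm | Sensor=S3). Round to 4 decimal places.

0.1119

P(Sensor=S5) = 0.03 + 0.13 + 0.10 + 0.18 = 0.44; P(Reading=alarm | Sensor=S5) = 0.10/0.44 = 0.22727.
P(Sensor=S3) = 0.07 + 0.08 + 0.03 + 0.08 = 0.26; P(Reading=alarm | Sensor=S3) = 0.03/0.26 = 0.11538.
Difference = 0.1119.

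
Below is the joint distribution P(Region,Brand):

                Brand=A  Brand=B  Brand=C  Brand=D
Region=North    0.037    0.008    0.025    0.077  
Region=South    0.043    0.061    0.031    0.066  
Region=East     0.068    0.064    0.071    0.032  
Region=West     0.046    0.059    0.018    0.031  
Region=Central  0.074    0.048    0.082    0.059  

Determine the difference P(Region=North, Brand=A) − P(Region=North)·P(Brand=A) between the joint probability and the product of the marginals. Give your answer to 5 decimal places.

P(Region=North) = 0.037 + 0.008 + 0.025 + 0.077 = 0.147.
P(Brand=A) = 0.037 + 0.043 + 0.068 + 0.046 + 0.074 = 0.268.
P(Region=North, Brand=A) − P(Region=North)P(Brand=A) = 0.037 − 0.147×0.268 = -0.00240.

-0.00240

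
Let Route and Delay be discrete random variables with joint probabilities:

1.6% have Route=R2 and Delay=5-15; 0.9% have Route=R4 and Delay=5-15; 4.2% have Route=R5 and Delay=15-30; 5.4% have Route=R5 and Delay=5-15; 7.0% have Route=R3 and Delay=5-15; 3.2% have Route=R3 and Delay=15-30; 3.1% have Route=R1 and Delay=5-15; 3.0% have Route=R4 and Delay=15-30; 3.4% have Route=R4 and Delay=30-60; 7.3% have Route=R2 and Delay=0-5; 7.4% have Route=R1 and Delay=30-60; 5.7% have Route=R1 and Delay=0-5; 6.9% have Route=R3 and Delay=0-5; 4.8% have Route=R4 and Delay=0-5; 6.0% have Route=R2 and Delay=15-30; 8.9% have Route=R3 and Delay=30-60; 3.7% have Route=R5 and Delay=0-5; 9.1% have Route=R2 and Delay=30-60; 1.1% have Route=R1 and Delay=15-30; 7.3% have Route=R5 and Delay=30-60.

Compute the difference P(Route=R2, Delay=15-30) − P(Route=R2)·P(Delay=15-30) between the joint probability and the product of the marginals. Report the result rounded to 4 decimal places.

P(Route=R2) = 0.073 + 0.016 + 0.060 + 0.091 = 0.240.
P(Delay=15-30) = 0.011 + 0.060 + 0.032 + 0.030 + 0.042 = 0.175.
P(Route=R2, Delay=15-30) − P(Route=R2)P(Delay=15-30) = 0.060 − 0.240×0.175 = 0.0180.

0.0180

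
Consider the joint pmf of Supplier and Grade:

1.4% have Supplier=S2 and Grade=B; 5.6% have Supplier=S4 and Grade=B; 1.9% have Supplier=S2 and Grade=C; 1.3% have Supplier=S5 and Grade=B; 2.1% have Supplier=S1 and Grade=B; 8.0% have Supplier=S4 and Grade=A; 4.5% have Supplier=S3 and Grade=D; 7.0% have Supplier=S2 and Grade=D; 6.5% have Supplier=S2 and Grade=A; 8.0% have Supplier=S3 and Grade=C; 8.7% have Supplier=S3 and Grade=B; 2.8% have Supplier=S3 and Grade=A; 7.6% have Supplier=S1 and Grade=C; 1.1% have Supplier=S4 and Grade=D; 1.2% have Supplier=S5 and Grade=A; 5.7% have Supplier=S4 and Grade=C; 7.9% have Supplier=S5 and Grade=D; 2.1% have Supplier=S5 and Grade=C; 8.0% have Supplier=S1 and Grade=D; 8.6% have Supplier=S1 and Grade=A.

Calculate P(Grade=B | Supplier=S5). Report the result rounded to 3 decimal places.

0.104

P(Supplier=S5) = 0.012 + 0.013 + 0.021 + 0.079 = 0.125.
P(Grade=B | Supplier=S5) = 0.013/0.125 = 0.104.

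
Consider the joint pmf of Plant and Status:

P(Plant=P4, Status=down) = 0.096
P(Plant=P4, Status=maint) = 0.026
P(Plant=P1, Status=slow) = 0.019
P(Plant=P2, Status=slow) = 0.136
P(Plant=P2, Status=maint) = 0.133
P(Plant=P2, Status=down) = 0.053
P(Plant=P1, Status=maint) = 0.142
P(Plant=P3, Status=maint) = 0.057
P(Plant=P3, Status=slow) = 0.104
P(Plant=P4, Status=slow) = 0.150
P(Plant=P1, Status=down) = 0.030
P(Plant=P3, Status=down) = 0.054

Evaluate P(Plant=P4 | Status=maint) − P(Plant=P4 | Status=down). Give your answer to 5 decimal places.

-0.33939

P(Status=maint) = 0.142 + 0.133 + 0.057 + 0.026 = 0.358; P(Plant=P4 | Status=maint) = 0.026/0.358 = 0.072626.
P(Status=down) = 0.030 + 0.053 + 0.054 + 0.096 = 0.233; P(Plant=P4 | Status=down) = 0.096/0.233 = 0.412017.
Difference = -0.33939.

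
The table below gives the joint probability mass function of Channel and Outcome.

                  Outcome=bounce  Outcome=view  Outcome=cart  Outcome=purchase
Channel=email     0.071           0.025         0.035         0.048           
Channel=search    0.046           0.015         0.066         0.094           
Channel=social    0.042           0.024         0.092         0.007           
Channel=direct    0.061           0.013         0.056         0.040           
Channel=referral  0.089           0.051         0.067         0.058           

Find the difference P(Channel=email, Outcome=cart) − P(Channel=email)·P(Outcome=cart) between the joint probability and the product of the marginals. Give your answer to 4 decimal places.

P(Channel=email) = 0.071 + 0.025 + 0.035 + 0.048 = 0.179.
P(Outcome=cart) = 0.035 + 0.066 + 0.092 + 0.056 + 0.067 = 0.316.
P(Channel=email, Outcome=cart) − P(Channel=email)P(Outcome=cart) = 0.035 − 0.179×0.316 = -0.0216.

-0.0216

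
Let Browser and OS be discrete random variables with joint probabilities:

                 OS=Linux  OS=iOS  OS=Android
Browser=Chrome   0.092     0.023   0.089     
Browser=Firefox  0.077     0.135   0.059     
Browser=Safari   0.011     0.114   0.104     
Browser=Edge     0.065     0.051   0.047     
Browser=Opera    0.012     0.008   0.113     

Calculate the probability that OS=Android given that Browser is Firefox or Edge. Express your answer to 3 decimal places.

P(Browser=Firefox) = 0.077 + 0.135 + 0.059 = 0.271.
P(Browser=Edge) = 0.065 + 0.051 + 0.047 = 0.163.
P(Browser ∈ {Firefox, Edge}) = 0.271 + 0.163 = 0.434; P(OS=Android, Browser ∈ {Firefox, Edge}) = 0.059 + 0.047 = 0.106.
P(OS=Android | Browser ∈ {Firefox, Edge}) = 0.106/0.434 = 0.244.

0.244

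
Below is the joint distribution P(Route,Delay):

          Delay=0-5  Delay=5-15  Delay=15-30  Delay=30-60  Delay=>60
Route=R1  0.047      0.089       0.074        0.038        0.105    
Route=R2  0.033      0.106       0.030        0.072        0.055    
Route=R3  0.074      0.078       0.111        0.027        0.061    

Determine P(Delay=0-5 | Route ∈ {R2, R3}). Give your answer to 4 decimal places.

0.1654

P(Route=R2) = 0.033 + 0.106 + 0.030 + 0.072 + 0.055 = 0.296.
P(Route=R3) = 0.074 + 0.078 + 0.111 + 0.027 + 0.061 = 0.351.
P(Route ∈ {R2, R3}) = 0.296 + 0.351 = 0.647; P(Delay=0-5, Route ∈ {R2, R3}) = 0.033 + 0.074 = 0.107.
P(Delay=0-5 | Route ∈ {R2, R3}) = 0.107/0.647 = 0.1654.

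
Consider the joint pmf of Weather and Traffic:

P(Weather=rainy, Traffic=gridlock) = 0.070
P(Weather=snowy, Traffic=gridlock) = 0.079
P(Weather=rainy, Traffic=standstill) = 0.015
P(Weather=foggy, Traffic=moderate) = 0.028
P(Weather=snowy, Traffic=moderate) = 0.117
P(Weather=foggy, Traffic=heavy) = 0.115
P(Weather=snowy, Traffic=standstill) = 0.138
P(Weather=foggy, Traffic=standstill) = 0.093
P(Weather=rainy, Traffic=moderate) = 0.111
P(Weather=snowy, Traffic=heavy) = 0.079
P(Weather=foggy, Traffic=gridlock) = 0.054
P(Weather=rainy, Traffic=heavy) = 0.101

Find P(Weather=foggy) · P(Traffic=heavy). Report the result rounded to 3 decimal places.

P(Weather=foggy) = 0.028 + 0.115 + 0.054 + 0.093 = 0.290.
P(Traffic=heavy) = 0.101 + 0.079 + 0.115 = 0.295.
Product: 0.290 × 0.295 = 0.086.

0.086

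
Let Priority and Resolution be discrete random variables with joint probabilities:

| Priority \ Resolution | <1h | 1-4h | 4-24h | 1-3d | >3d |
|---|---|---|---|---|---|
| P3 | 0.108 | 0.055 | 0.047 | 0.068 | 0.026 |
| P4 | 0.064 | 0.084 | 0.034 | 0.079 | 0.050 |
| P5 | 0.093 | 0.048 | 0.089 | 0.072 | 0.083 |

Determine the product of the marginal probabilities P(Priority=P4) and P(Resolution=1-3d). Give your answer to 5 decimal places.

0.06811

P(Priority=P4) = 0.064 + 0.084 + 0.034 + 0.079 + 0.050 = 0.311.
P(Resolution=1-3d) = 0.068 + 0.079 + 0.072 = 0.219.
Product: 0.311 × 0.219 = 0.06811.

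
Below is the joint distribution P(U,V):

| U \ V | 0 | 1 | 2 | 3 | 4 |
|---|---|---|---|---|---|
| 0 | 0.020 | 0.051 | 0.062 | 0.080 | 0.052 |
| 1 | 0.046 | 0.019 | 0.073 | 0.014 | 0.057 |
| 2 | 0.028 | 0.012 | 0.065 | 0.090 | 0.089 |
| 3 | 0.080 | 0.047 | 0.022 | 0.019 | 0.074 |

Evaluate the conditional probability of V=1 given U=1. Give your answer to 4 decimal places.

P(U=1) = 0.046 + 0.019 + 0.073 + 0.014 + 0.057 = 0.209.
P(V=1 | U=1) = 0.019/0.209 = 0.0909.

0.0909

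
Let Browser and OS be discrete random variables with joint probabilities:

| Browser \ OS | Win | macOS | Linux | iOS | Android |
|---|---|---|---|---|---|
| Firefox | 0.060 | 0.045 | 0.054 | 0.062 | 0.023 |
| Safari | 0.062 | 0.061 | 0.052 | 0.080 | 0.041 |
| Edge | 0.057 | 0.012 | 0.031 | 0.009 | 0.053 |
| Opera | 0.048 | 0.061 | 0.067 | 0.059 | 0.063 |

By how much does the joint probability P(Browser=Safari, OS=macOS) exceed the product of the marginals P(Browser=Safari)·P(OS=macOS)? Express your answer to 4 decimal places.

0.0080

P(Browser=Safari) = 0.062 + 0.061 + 0.052 + 0.080 + 0.041 = 0.296.
P(OS=macOS) = 0.045 + 0.061 + 0.012 + 0.061 = 0.179.
P(Browser=Safari, OS=macOS) − P(Browser=Safari)P(OS=macOS) = 0.061 − 0.296×0.179 = 0.0080.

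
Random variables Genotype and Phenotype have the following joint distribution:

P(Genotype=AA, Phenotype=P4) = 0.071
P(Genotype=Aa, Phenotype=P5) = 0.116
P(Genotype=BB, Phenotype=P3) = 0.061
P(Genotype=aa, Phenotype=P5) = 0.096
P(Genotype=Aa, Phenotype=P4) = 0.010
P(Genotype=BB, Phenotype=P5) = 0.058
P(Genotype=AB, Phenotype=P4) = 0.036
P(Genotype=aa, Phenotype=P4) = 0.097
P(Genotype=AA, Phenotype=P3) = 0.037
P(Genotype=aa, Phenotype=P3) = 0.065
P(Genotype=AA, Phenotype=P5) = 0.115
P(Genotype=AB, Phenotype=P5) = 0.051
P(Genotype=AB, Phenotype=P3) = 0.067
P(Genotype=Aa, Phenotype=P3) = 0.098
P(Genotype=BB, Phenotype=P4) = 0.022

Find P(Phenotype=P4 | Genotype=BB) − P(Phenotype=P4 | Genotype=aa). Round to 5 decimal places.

P(Genotype=BB) = 0.061 + 0.022 + 0.058 = 0.141; P(Phenotype=P4 | Genotype=BB) = 0.022/0.141 = 0.156028.
P(Genotype=aa) = 0.065 + 0.097 + 0.096 = 0.258; P(Phenotype=P4 | Genotype=aa) = 0.097/0.258 = 0.375969.
Difference = -0.21994.

-0.21994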